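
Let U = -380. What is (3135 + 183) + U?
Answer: 2938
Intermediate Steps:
(3135 + 183) + U = (3135 + 183) - 380 = 3318 - 380 = 2938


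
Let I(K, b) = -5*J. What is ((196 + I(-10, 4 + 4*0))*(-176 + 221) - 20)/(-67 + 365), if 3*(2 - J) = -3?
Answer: 8125/298 ≈ 27.265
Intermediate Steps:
J = 3 (J = 2 - ⅓*(-3) = 2 + 1 = 3)
I(K, b) = -15 (I(K, b) = -5*3 = -15)
((196 + I(-10, 4 + 4*0))*(-176 + 221) - 20)/(-67 + 365) = ((196 - 15)*(-176 + 221) - 20)/(-67 + 365) = (181*45 - 20)/298 = (8145 - 20)*(1/298) = 8125*(1/298) = 8125/298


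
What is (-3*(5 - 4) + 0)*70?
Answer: -210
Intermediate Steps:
(-3*(5 - 4) + 0)*70 = (-3*1 + 0)*70 = (-3 + 0)*70 = -3*70 = -210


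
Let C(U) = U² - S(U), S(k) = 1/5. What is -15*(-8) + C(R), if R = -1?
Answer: 604/5 ≈ 120.80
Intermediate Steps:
S(k) = ⅕
C(U) = -⅕ + U² (C(U) = U² - 1*⅕ = U² - ⅕ = -⅕ + U²)
-15*(-8) + C(R) = -15*(-8) + (-⅕ + (-1)²) = 120 + (-⅕ + 1) = 120 + ⅘ = 604/5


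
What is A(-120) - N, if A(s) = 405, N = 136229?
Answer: -135824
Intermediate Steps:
A(-120) - N = 405 - 1*136229 = 405 - 136229 = -135824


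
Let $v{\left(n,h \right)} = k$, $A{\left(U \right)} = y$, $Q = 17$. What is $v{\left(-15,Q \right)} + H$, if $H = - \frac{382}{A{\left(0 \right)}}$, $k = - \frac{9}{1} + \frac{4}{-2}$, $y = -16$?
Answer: $\frac{103}{8} \approx 12.875$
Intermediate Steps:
$A{\left(U \right)} = -16$
$k = -11$ ($k = \left(-9\right) 1 + 4 \left(- \frac{1}{2}\right) = -9 - 2 = -11$)
$v{\left(n,h \right)} = -11$
$H = \frac{191}{8}$ ($H = - \frac{382}{-16} = \left(-382\right) \left(- \frac{1}{16}\right) = \frac{191}{8} \approx 23.875$)
$v{\left(-15,Q \right)} + H = -11 + \frac{191}{8} = \frac{103}{8}$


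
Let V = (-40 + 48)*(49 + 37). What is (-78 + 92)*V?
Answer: 9632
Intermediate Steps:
V = 688 (V = 8*86 = 688)
(-78 + 92)*V = (-78 + 92)*688 = 14*688 = 9632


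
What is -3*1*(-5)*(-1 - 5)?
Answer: -90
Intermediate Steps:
-3*1*(-5)*(-1 - 5) = -(-15)*(-6) = -3*30 = -90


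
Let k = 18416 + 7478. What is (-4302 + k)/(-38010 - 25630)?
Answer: -2699/7955 ≈ -0.33928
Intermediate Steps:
k = 25894
(-4302 + k)/(-38010 - 25630) = (-4302 + 25894)/(-38010 - 25630) = 21592/(-63640) = 21592*(-1/63640) = -2699/7955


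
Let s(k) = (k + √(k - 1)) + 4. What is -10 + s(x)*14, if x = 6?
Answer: 130 + 14*√5 ≈ 161.30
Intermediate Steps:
s(k) = 4 + k + √(-1 + k) (s(k) = (k + √(-1 + k)) + 4 = 4 + k + √(-1 + k))
-10 + s(x)*14 = -10 + (4 + 6 + √(-1 + 6))*14 = -10 + (4 + 6 + √5)*14 = -10 + (10 + √5)*14 = -10 + (140 + 14*√5) = 130 + 14*√5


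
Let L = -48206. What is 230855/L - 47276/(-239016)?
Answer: -3306190739/720125331 ≈ -4.5911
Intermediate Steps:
230855/L - 47276/(-239016) = 230855/(-48206) - 47276/(-239016) = 230855*(-1/48206) - 47276*(-1/239016) = -230855/48206 + 11819/59754 = -3306190739/720125331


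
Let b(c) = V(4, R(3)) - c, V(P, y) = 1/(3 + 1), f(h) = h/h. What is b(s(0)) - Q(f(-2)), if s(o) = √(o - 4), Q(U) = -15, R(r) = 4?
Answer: 61/4 - 2*I ≈ 15.25 - 2.0*I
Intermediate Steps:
f(h) = 1
V(P, y) = ¼ (V(P, y) = 1/4 = ¼)
s(o) = √(-4 + o)
b(c) = ¼ - c
b(s(0)) - Q(f(-2)) = (¼ - √(-4 + 0)) - 1*(-15) = (¼ - √(-4)) + 15 = (¼ - 2*I) + 15 = 61/4 - 2*I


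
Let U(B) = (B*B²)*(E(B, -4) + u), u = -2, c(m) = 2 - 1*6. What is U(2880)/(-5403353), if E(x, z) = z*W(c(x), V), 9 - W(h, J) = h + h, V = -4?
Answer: 1672151040000/5403353 ≈ 3.0947e+5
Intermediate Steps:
c(m) = -4 (c(m) = 2 - 6 = -4)
W(h, J) = 9 - 2*h (W(h, J) = 9 - (h + h) = 9 - 2*h)
E(x, z) = 17*z (E(x, z) = z*(9 - 2*(-4)) = z*(9 + 8) = z*17 = 17*z)
U(B) = -70*B³ (U(B) = (B*B²)*(17*(-4) - 2) = B³*(-68 - 2) = B³*(-70) = -70*B³)
U(2880)/(-5403353) = -70*2880³/(-5403353) = -70*23887872000*(-1/5403353) = -1672151040000*(-1/5403353) = 1672151040000/5403353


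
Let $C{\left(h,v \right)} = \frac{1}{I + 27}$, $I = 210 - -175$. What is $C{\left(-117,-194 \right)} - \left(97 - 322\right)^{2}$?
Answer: $- \frac{20857499}{412} \approx -50625.0$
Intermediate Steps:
$I = 385$ ($I = 210 + 175 = 385$)
$C{\left(h,v \right)} = \frac{1}{412}$ ($C{\left(h,v \right)} = \frac{1}{385 + 27} = \frac{1}{412}$)
$C{\left(-117,-194 \right)} - \left(97 - 322\right)^{2} = \frac{1}{412} - \left(97 - 322\right)^{2} = \frac{1}{412} - \left(-225\right)^{2} = \frac{1}{412} - 50625 = - \frac{20857499}{412}$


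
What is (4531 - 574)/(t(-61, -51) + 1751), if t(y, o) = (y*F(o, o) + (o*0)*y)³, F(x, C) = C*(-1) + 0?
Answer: -3957/30109254880 ≈ -1.3142e-7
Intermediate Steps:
F(x, C) = -C (F(x, C) = -C + 0 = -C)
t(y, o) = -o³*y³ (t(y, o) = (y*(-o) + (o*0)*y)³ = (-o*y + 0*y)³ = (-o*y + 0)³ = (-o*y)³ = -o³*y³)
(4531 - 574)/(t(-61, -51) + 1751) = (4531 - 574)/(-1*(-51)³*(-61)³ + 1751) = 3957/(-1*(-132651)*(-226981) + 1751) = 3957/(-30109256631 + 1751) = 3957/(-30109254880) = 3957*(-1/30109254880) = -3957/30109254880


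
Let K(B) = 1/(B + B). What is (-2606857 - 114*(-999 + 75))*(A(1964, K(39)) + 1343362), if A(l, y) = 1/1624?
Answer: -5457367966351169/1624 ≈ -3.3604e+12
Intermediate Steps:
K(B) = 1/(2*B)
A(l, y) = 1/1624
(-2606857 - 114*(-999 + 75))*(A(1964, K(39)) + 1343362) = (-2606857 - 114*(-999 + 75))*(1/1624 + 1343362) = (-2606857 - 114*(-924))*(2181619889/1624) = (-2606857 + 105336)*(2181619889/1624) = -2501521*2181619889/1624 = -5457367966351169/1624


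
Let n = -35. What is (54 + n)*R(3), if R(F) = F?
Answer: 57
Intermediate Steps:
(54 + n)*R(3) = (54 - 35)*3 = 19*3 = 57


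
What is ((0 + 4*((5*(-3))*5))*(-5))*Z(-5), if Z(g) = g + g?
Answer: -15000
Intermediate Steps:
Z(g) = 2*g
((0 + 4*((5*(-3))*5))*(-5))*Z(-5) = ((0 + 4*((5*(-3))*5))*(-5))*(2*(-5)) = ((0 + 4*(-15*5))*(-5))*(-10) = ((0 + 4*(-75))*(-5))*(-10) = ((0 - 300)*(-5))*(-10) = -300*(-5)*(-10) = 1500*(-10) = -15000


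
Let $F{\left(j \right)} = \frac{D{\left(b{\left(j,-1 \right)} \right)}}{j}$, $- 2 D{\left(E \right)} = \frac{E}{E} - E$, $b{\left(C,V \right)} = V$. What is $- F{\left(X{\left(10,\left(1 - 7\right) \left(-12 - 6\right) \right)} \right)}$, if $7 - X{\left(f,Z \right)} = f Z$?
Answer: $- \frac{1}{1073} \approx -0.00093197$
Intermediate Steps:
$D{\left(E \right)} = - \frac{1}{2} + \frac{E}{2}$ ($D{\left(E \right)} = - \frac{\frac{E}{E} - E}{2} = - \frac{1 - E}{2} = - \frac{1}{2} + \frac{E}{2}$)
$X{\left(f,Z \right)} = 7 - Z f$ ($X{\left(f,Z \right)} = 7 - f Z = 7 - Z f$)
$F{\left(j \right)} = - \frac{1}{j}$ ($F{\left(j \right)} = \frac{- \frac{1}{2} + \frac{1}{2} \left(-1\right)}{j} = \frac{- \frac{1}{2} - \frac{1}{2}}{j} = - \frac{1}{j}$)
$- F{\left(X{\left(10,\left(1 - 7\right) \left(-12 - 6\right) \right)} \right)} = - \frac{-1}{7 - \left(1 - 7\right) \left(-12 - 6\right) 10} = - \frac{-1}{7 - \left(-6\right) \left(-18\right) 10} = - \frac{-1}{7 - 108 \cdot 10} = - \frac{-1}{7 - 1080} = - \frac{-1}{-1073} = - \frac{\left(-1\right) \left(-1\right)}{1073} = \left(-1\right) \frac{1}{1073} = - \frac{1}{1073}$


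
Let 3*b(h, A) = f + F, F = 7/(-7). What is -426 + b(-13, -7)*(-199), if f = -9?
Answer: 712/3 ≈ 237.33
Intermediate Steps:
F = -1 (F = 7*(-⅐) = -1)
b(h, A) = -10/3 (b(h, A) = (-9 - 1)/3 = (⅓)*(-10) = -10/3)
-426 + b(-13, -7)*(-199) = -426 - 10/3*(-199) = -426 + 1990/3 = 712/3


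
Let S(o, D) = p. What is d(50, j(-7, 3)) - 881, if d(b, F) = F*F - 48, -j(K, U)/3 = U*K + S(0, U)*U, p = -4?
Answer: 8872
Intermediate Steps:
S(o, D) = -4
j(K, U) = 12*U - 3*K*U (j(K, U) = -3*(U*K - 4*U) = -3*(K*U - 4*U) = -3*(-4*U + K*U) = 12*U - 3*K*U)
d(b, F) = -48 + F² (d(b, F) = F² - 48 = -48 + F²)
d(50, j(-7, 3)) - 881 = (-48 + (3*3*(4 - 1*(-7)))²) - 881 = (-48 + (3*3*(4 + 7))²) - 881 = (-48 + (3*3*11)²) - 881 = (-48 + 99²) - 881 = (-48 + 9801) - 881 = 9753 - 881 = 8872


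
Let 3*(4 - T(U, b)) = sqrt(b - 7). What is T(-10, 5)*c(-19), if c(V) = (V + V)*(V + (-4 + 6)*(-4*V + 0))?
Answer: -20216 + 5054*I*sqrt(2)/3 ≈ -20216.0 + 2382.5*I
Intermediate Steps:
T(U, b) = 4 - sqrt(-7 + b)/3 (T(U, b) = 4 - sqrt(b - 7)/3 = 4 - sqrt(-7 + b)/3)
c(V) = -14*V**2 (c(V) = (2*V)*(V + 2*(-4*V)) = (2*V)*(V - 8*V) = (2*V)*(-7*V) = -14*V**2)
T(-10, 5)*c(-19) = (4 - sqrt(-7 + 5)/3)*(-14*(-19)**2) = (4 - I*sqrt(2)/3)*(-14*361) = (4 - I*sqrt(2)/3)*(-5054) = -20216 + 5054*I*sqrt(2)/3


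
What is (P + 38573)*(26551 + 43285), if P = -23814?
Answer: 1030709524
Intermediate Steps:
(P + 38573)*(26551 + 43285) = (-23814 + 38573)*(26551 + 43285) = 14759*69836 = 1030709524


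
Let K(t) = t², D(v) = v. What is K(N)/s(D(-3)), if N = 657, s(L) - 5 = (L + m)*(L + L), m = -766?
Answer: 431649/4619 ≈ 93.451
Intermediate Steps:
s(L) = 5 + 2*L*(-766 + L) (s(L) = 5 + (L - 766)*(L + L) = 5 + (-766 + L)*(2*L) = 5 + 2*L*(-766 + L))
K(N)/s(D(-3)) = 657²/(5 - 1532*(-3) + 2*(-3)²) = 431649/(5 + 4596 + 2*9) = 431649/(5 + 4596 + 18) = 431649/4619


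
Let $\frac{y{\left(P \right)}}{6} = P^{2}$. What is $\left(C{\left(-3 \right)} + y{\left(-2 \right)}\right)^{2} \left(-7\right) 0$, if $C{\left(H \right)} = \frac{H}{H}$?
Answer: $0$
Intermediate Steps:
$C{\left(H \right)} = 1$
$y{\left(P \right)} = 6 P^{2}$
$\left(C{\left(-3 \right)} + y{\left(-2 \right)}\right)^{2} \left(-7\right) 0 = \left(1 + 6 \left(-2\right)^{2}\right)^{2} \left(-7\right) 0 = \left(1 + 6 \cdot 4\right)^{2} \left(-7\right) 0 = \left(1 + 24\right)^{2} \left(-7\right) 0 = 25^{2} \left(-7\right) 0 = 625 \left(-7\right) 0 = \left(-4375\right) 0 = 0$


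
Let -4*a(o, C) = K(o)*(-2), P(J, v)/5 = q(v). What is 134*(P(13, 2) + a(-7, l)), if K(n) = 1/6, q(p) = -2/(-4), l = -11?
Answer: 2077/6 ≈ 346.17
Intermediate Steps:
q(p) = 1/2 (q(p) = -2*(-1/4) = 1/2)
K(n) = 1/6
P(J, v) = 5/2 (P(J, v) = 5*(1/2) = 5/2)
a(o, C) = 1/12 (a(o, C) = -(-2)/24 = -1/4*(-1/3) = 1/12)
134*(P(13, 2) + a(-7, l)) = 134*(5/2 + 1/12) = 134*(31/12) = 2077/6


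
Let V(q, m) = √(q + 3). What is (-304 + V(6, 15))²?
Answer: 90601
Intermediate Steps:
V(q, m) = √(3 + q)
(-304 + V(6, 15))² = (-304 + √(3 + 6))² = (-304 + √9)² = (-304 + 3)² = (-301)² = 90601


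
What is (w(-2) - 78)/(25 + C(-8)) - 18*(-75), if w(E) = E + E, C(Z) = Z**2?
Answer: 120068/89 ≈ 1349.1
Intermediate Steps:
w(E) = 2*E
(w(-2) - 78)/(25 + C(-8)) - 18*(-75) = (2*(-2) - 78)/(25 + (-8)**2) - 18*(-75) = (-4 - 78)/(25 + 64) + 1350 = -82/89 + 1350 = 120068/89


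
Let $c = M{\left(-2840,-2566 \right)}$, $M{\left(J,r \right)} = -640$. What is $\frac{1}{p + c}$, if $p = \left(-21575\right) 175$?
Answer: $- \frac{1}{3776265} \approx -2.6481 \cdot 10^{-7}$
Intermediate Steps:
$p = -3775625$
$c = -640$
$\frac{1}{p + c} = \frac{1}{-3775625 - 640} = \frac{1}{-3776265} = - \frac{1}{3776265}$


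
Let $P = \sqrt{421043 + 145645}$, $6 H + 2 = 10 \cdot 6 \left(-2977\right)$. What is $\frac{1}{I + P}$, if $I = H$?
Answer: $- \frac{267933}{7971354529} - \frac{36 \sqrt{35418}}{7971354529} \approx -3.4462 \cdot 10^{-5}$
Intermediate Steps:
$H = - \frac{89311}{3}$ ($H = - \frac{1}{3} + \frac{10 \cdot 6 \left(-2977\right)}{6} = - \frac{1}{3} + \frac{60 \left(-2977\right)}{6} = - \frac{1}{3} + \frac{1}{6} \left(-178620\right) = - \frac{1}{3} - 29770 = - \frac{89311}{3} \approx -29770.0$)
$P = 4 \sqrt{35418}$ ($P = \sqrt{566688} = 4 \sqrt{35418} \approx 752.79$)
$I = - \frac{89311}{3} \approx -29770.0$
$\frac{1}{I + P} = \frac{1}{- \frac{89311}{3} + 4 \sqrt{35418}}$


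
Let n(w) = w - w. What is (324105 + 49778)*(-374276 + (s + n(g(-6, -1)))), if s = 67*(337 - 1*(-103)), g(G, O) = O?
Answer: -128913362868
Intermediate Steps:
n(w) = 0
s = 29480 (s = 67*(337 + 103) = 67*440 = 29480)
(324105 + 49778)*(-374276 + (s + n(g(-6, -1)))) = (324105 + 49778)*(-374276 + (29480 + 0)) = 373883*(-374276 + 29480) = 373883*(-344796) = -128913362868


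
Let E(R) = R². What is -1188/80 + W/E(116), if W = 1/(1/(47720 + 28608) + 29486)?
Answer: -19384481610427/1305352297220 ≈ -14.850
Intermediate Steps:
W = 76328/2250607409 (W = 1/(1/76328 + 29486) = 1/(2250607409/76328) = 76328/2250607409 ≈ 3.3914e-5)
-1188/80 + W/E(116) = -1188/80 + 76328/(2250607409*(116²)) = -1188*1/80 + (76328/2250607409)/13456 = -297/20 + (76328/2250607409)*(1/13456) = -297/20 + 329/130535229722 = -19384481610427/1305352297220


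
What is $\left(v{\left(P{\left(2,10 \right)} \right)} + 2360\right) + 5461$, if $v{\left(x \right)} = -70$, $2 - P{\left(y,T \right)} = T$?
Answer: $7751$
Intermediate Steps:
$P{\left(y,T \right)} = 2 - T$
$\left(v{\left(P{\left(2,10 \right)} \right)} + 2360\right) + 5461 = \left(-70 + 2360\right) + 5461 = 2290 + 5461 = 7751$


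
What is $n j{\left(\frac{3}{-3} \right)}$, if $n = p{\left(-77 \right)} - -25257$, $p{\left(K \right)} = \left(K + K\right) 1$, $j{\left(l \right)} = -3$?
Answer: $-75309$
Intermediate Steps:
$p{\left(K \right)} = 2 K$ ($p{\left(K \right)} = 2 K 1 = 2 K$)
$n = 25103$ ($n = 2 \left(-77\right) - -25257 = -154 + 25257 = 25103$)
$n j{\left(\frac{3}{-3} \right)} = 25103 \left(-3\right) = -75309$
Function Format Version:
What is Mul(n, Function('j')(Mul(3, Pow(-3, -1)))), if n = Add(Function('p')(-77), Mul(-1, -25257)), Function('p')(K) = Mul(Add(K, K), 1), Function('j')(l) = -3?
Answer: -75309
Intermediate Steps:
Function('p')(K) = Mul(2, K) (Function('p')(K) = Mul(Mul(2, K), 1) = Mul(2, K))
n = 25103 (n = Add(Mul(2, -77), Mul(-1, -25257)) = Add(-154, 25257) = 25103)
Mul(n, Function('j')(Mul(3, Pow(-3, -1)))) = Mul(25103, -3) = -75309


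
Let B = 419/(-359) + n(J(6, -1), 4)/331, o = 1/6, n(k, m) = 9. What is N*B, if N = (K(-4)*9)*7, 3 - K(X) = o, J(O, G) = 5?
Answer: -24179253/118829 ≈ -203.48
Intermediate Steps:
o = 1/6 ≈ 0.16667
K(X) = 17/6 (K(X) = 3 - 1*1/6 = 3 - 1/6 = 17/6)
B = -135458/118829 (B = 419/(-359) + 9/331 = 419*(-1/359) + 9*(1/331) = -419/359 + 9/331 = -135458/118829 ≈ -1.1399)
N = 357/2 (N = ((17/6)*9)*7 = (51/2)*7 = 357/2 ≈ 178.50)
N*B = (357/2)*(-135458/118829) = -24179253/118829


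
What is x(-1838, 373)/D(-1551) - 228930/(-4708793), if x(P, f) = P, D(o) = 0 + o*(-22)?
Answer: -421606037/80336717373 ≈ -0.0052480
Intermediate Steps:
D(o) = -22*o (D(o) = 0 - 22*o = -22*o)
x(-1838, 373)/D(-1551) - 228930/(-4708793) = -1838/((-22*(-1551))) - 228930/(-4708793) = -1838/34122 - 228930*(-1/4708793) = -1838*1/34122 + 228930/4708793 = -919/17061 + 228930/4708793 = -421606037/80336717373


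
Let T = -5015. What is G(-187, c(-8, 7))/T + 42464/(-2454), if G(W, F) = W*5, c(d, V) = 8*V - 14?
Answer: -1239191/72393 ≈ -17.118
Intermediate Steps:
c(d, V) = -14 + 8*V
G(W, F) = 5*W
G(-187, c(-8, 7))/T + 42464/(-2454) = (5*(-187))/(-5015) + 42464/(-2454) = -935*(-1/5015) + 42464*(-1/2454) = 11/59 - 21232/1227 = -1239191/72393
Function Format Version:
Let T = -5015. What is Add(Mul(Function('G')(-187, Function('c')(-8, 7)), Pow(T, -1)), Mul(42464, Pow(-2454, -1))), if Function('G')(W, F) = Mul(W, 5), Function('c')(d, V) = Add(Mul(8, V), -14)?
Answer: Rational(-1239191, 72393) ≈ -17.118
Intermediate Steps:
Function('c')(d, V) = Add(-14, Mul(8, V))
Function('G')(W, F) = Mul(5, W)
Add(Mul(Function('G')(-187, Function('c')(-8, 7)), Pow(T, -1)), Mul(42464, Pow(-2454, -1))) = Add(Mul(Mul(5, -187), Pow(-5015, -1)), Mul(42464, Pow(-2454, -1))) = Add(Mul(-935, Rational(-1, 5015)), Mul(42464, Rational(-1, 2454))) = Add(Rational(11, 59), Rational(-21232, 1227)) = Rational(-1239191, 72393)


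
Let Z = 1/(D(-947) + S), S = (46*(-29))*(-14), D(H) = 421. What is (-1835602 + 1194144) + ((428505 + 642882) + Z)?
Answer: 8210354114/19097 ≈ 4.2993e+5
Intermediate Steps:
S = 18676 (S = -1334*(-14) = 18676)
Z = 1/19097 (Z = 1/(421 + 18676) = 1/19097 ≈ 5.2364e-5)
(-1835602 + 1194144) + ((428505 + 642882) + Z) = (-1835602 + 1194144) + ((428505 + 642882) + 1/19097) = -641458 + (1071387 + 1/19097) = -641458 + 20460277540/19097 = 8210354114/19097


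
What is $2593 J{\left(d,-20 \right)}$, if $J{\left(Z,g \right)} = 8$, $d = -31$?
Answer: $20744$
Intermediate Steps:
$2593 J{\left(d,-20 \right)} = 2593 \cdot 8 = 20744$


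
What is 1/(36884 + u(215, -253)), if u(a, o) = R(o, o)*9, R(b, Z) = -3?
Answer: 1/36857 ≈ 2.7132e-5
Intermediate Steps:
u(a, o) = -27 (u(a, o) = -3*9 = -27)
1/(36884 + u(215, -253)) = 1/(36884 - 27) = 1/36857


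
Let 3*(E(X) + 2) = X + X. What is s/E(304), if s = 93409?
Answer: 280227/602 ≈ 465.49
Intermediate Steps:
E(X) = -2 + 2*X/3 (E(X) = -2 + (X + X)/3 = -2 + (2*X)/3 = -2 + 2*X/3)
s/E(304) = 93409/(-2 + (⅔)*304) = 93409/(-2 + 608/3) = 93409/(602/3) = 93409*(3/602) = 280227/602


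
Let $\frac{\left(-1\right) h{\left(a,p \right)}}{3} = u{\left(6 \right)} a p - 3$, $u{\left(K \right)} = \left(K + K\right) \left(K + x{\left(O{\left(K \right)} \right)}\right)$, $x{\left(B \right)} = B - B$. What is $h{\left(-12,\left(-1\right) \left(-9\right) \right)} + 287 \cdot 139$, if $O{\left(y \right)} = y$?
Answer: $63230$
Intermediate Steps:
$x{\left(B \right)} = 0$
$u{\left(K \right)} = 2 K^{2}$ ($u{\left(K \right)} = \left(K + K\right) \left(K + 0\right) = 2 K K = 2 K^{2}$)
$h{\left(a,p \right)} = 9 - 216 a p$ ($h{\left(a,p \right)} = - 3 \left(2 \cdot 6^{2} a p - 3\right) = - 3 \left(2 \cdot 36 a p - 3\right) = - 3 \left(72 a p - 3\right) = - 3 \left(-3 + 72 a p\right) = 9 - 216 a p$)
$h{\left(-12,\left(-1\right) \left(-9\right) \right)} + 287 \cdot 139 = \left(9 - - 2592 \left(\left(-1\right) \left(-9\right)\right)\right) + 287 \cdot 139 = \left(9 - \left(-2592\right) 9\right) + 39893 = \left(9 + 23328\right) + 39893 = 23337 + 39893 = 63230$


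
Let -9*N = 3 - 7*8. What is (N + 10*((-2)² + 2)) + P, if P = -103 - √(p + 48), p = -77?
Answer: -334/9 - I*√29 ≈ -37.111 - 5.3852*I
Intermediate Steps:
N = 53/9 (N = -(3 - 7*8)/9 = -(3 - 56)/9 = -⅑*(-53) = 53/9 ≈ 5.8889)
P = -103 - I*√29 (P = -103 - √(-77 + 48) = -103 - √(-29) = -103 - I*√29 ≈ -103.0 - 5.3852*I)
(N + 10*((-2)² + 2)) + P = (53/9 + 10*((-2)² + 2)) + (-103 - I*√29) = (53/9 + 10*(4 + 2)) + (-103 - I*√29) = (53/9 + 10*6) + (-103 - I*√29) = (53/9 + 60) + (-103 - I*√29) = 593/9 + (-103 - I*√29) = -334/9 - I*√29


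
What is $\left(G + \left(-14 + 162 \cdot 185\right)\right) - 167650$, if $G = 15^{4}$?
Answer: $-87069$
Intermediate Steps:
$G = 50625$
$\left(G + \left(-14 + 162 \cdot 185\right)\right) - 167650 = \left(50625 + \left(-14 + 162 \cdot 185\right)\right) - 167650 = \left(50625 + \left(-14 + 29970\right)\right) - 167650 = \left(50625 + 29956\right) - 167650 = 80581 - 167650 = -87069$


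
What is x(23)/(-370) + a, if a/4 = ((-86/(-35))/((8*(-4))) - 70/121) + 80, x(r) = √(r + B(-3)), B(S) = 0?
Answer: 5376397/16940 - √23/370 ≈ 317.37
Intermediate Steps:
x(r) = √r (x(r) = √(r + 0) = √r)
a = 5376397/16940 (a = 4*(((-86/(-35))/((8*(-4))) - 70/121) + 80) = 4*((-86*(-1/35)/(-32) - 70*1/121) + 80) = 4*(((86/35)*(-1/32) - 70/121) + 80) = 4*((-43/560 - 70/121) + 80) = 4*(-44403/67760 + 80) = 4*(5376397/67760) = 5376397/16940 ≈ 317.38)
x(23)/(-370) + a = √23/(-370) + 5376397/16940 = -√23/370 + 5376397/16940 = 5376397/16940 - √23/370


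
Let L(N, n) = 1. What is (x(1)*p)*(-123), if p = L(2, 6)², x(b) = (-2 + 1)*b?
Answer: 123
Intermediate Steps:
x(b) = -b
p = 1 (p = 1² = 1)
(x(1)*p)*(-123) = (-1*1*1)*(-123) = -1*1*(-123) = -1*(-123) = 123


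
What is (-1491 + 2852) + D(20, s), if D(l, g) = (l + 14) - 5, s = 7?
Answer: 1390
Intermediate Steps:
D(l, g) = 9 + l (D(l, g) = (14 + l) - 5 = 9 + l)
(-1491 + 2852) + D(20, s) = (-1491 + 2852) + (9 + 20) = 1361 + 29 = 1390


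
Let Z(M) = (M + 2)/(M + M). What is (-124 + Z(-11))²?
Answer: 7392961/484 ≈ 15275.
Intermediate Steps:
Z(M) = (2 + M)/(2*M) (Z(M) = (2 + M)/((2*M)) = (2 + M)*(1/(2*M)) = (2 + M)/(2*M))
(-124 + Z(-11))² = (-124 + (½)*(2 - 11)/(-11))² = (-124 + (½)*(-1/11)*(-9))² = (-124 + 9/22)² = (-2719/22)² = 7392961/484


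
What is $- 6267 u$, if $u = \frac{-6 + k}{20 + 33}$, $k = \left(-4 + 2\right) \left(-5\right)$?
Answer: $- \frac{25068}{53} \approx -472.98$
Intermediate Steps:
$k = 10$ ($k = \left(-2\right) \left(-5\right) = 10$)
$u = \frac{4}{53}$ ($u = \frac{-6 + 10}{20 + 33} = \frac{4}{53} \approx 0.075472$)
$- 6267 u = \left(-6267\right) \frac{4}{53} = - \frac{25068}{53}$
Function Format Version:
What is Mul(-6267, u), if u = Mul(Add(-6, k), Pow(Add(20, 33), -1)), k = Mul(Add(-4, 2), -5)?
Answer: Rational(-25068, 53) ≈ -472.98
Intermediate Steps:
k = 10 (k = Mul(-2, -5) = 10)
u = Rational(4, 53) (u = Mul(Add(-6, 10), Pow(Add(20, 33), -1)) = Mul(4, Pow(53, -1)) = Mul(4, Rational(1, 53)) = Rational(4, 53) ≈ 0.075472)
Mul(-6267, u) = Mul(-6267, Rational(4, 53)) = Rational(-25068, 53)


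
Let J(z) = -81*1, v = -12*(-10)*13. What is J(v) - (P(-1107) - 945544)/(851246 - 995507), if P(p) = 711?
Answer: -12629974/144261 ≈ -87.549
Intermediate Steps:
v = 1560 (v = 120*13 = 1560)
J(z) = -81
J(v) - (P(-1107) - 945544)/(851246 - 995507) = -81 - (711 - 945544)/(851246 - 995507) = -81 - (-944833)/(-144261) = -81 - (-944833)*(-1)/144261 = -81 - 1*944833/144261 = -81 - 944833/144261 = -12629974/144261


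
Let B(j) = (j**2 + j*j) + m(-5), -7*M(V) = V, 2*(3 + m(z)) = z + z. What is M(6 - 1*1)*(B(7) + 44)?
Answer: -670/7 ≈ -95.714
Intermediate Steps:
m(z) = -3 + z (m(z) = -3 + (z + z)/2 = -3 + (2*z)/2 = -3 + z)
M(V) = -V/7
B(j) = -8 + 2*j**2 (B(j) = (j**2 + j*j) + (-3 - 5) = (j**2 + j**2) - 8 = 2*j**2 - 8 = -8 + 2*j**2)
M(6 - 1*1)*(B(7) + 44) = (-(6 - 1*1)/7)*((-8 + 2*7**2) + 44) = (-(6 - 1)/7)*((-8 + 2*49) + 44) = (-1/7*5)*((-8 + 98) + 44) = -5*(90 + 44)/7 = -5/7*134 = -670/7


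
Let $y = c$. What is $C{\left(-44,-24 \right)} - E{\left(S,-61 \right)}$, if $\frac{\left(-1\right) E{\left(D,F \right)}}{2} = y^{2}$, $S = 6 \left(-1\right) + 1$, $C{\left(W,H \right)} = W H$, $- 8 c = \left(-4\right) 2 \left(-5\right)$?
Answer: $1106$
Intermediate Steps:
$c = -5$ ($c = - \frac{\left(-4\right) 2 \left(-5\right)}{8} = - \frac{\left(-8\right) \left(-5\right)}{8} = \left(- \frac{1}{8}\right) 40 = -5$)
$y = -5$
$C{\left(W,H \right)} = H W$
$S = -5$ ($S = -6 + 1 = -5$)
$E{\left(D,F \right)} = -50$ ($E{\left(D,F \right)} = - 2 \left(-5\right)^{2} = \left(-2\right) 25 = -50$)
$C{\left(-44,-24 \right)} - E{\left(S,-61 \right)} = \left(-24\right) \left(-44\right) - -50 = 1056 + 50 = 1106$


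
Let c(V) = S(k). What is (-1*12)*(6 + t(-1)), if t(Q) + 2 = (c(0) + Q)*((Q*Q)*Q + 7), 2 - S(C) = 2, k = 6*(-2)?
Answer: 24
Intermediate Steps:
k = -12
S(C) = 0 (S(C) = 2 - 1*2 = 2 - 2 = 0)
c(V) = 0
t(Q) = -2 + Q*(7 + Q³) (t(Q) = -2 + (0 + Q)*((Q*Q)*Q + 7) = -2 + Q*(Q²*Q + 7) = -2 + Q*(Q³ + 7) = -2 + Q*(7 + Q³))
(-1*12)*(6 + t(-1)) = (-1*12)*(6 + (-2 + (-1)⁴ + 7*(-1))) = -12*(6 + (-2 + 1 - 7)) = -12*(6 - 8) = -12*(-2) = 24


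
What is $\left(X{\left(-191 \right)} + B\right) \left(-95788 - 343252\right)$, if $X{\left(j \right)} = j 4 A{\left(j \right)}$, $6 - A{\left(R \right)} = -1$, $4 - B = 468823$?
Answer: $208178279680$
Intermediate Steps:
$B = -468819$ ($B = 4 - 468823 = -468819$)
$A{\left(R \right)} = 7$ ($A{\left(R \right)} = 6 - -1 = 6 + 1 = 7$)
$X{\left(j \right)} = 28 j$ ($X{\left(j \right)} = j 4 \cdot 7 = 4 j 7 = 28 j$)
$\left(X{\left(-191 \right)} + B\right) \left(-95788 - 343252\right) = \left(28 \left(-191\right) - 468819\right) \left(-95788 - 343252\right) = \left(-5348 - 468819\right) \left(-439040\right) = \left(-474167\right) \left(-439040\right) = 208178279680$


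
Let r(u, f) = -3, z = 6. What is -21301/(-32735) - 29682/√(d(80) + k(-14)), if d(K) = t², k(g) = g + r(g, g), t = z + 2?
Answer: 21301/32735 - 29682*√47/47 ≈ -4328.9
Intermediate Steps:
t = 8 (t = 6 + 2 = 8)
k(g) = -3 + g (k(g) = g - 3 = -3 + g)
d(K) = 64 (d(K) = 8² = 64)
-21301/(-32735) - 29682/√(d(80) + k(-14)) = -21301/(-32735) - 29682/√(64 + (-3 - 14)) = -21301*(-1/32735) - 29682/√(64 - 17) = 21301/32735 - 29682*√47/47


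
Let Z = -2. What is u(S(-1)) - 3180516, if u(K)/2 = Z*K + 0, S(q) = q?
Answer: -3180512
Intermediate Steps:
u(K) = -4*K (u(K) = 2*(-2*K + 0) = 2*(-2*K) = -4*K)
u(S(-1)) - 3180516 = -4*(-1) - 3180516 = 4 - 3180516 = -3180512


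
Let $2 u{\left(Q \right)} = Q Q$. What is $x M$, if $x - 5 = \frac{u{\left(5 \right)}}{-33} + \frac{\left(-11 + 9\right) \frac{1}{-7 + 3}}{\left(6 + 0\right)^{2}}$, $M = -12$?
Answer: $- \frac{3671}{66} \approx -55.621$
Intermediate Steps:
$u{\left(Q \right)} = \frac{Q^{2}}{2}$ ($u{\left(Q \right)} = \frac{Q Q}{2} = \frac{Q^{2}}{2}$)
$x = \frac{3671}{792}$ ($x = 5 + \left(\frac{\frac{1}{2} \cdot 5^{2}}{-33} + \frac{\left(-11 + 9\right) \frac{1}{-7 + 3}}{\left(6 + 0\right)^{2}}\right) = 5 + \left(\frac{1}{2} \cdot 25 \left(- \frac{1}{33}\right) + \frac{\left(-2\right) \frac{1}{-4}}{6^{2}}\right) = 5 + \left(\frac{25}{2} \left(- \frac{1}{33}\right) + \frac{\left(-2\right) \left(- \frac{1}{4}\right)}{36}\right) = 5 + \left(- \frac{25}{66} + \frac{1}{2} \cdot \frac{1}{36}\right) = 5 + \left(- \frac{25}{66} + \frac{1}{72}\right) = 5 - \frac{289}{792} = \frac{3671}{792} \approx 4.6351$)
$x M = \frac{3671}{792} \left(-12\right) = - \frac{3671}{66}$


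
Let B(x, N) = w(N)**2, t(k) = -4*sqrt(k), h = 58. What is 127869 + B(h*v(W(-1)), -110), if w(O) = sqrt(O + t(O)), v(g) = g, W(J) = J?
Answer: 127759 - 4*I*sqrt(110) ≈ 1.2776e+5 - 41.952*I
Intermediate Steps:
w(O) = sqrt(O - 4*sqrt(O))
B(x, N) = N - 4*sqrt(N) (B(x, N) = (sqrt(N - 4*sqrt(N)))**2 = N - 4*sqrt(N))
127869 + B(h*v(W(-1)), -110) = 127869 + (-110 - 4*I*sqrt(110)) = 127759 - 4*I*sqrt(110)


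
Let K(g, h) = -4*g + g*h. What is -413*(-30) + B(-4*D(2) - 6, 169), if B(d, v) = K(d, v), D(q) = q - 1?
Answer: 10740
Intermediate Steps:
D(q) = -1 + q
B(d, v) = d*(-4 + v)
-413*(-30) + B(-4*D(2) - 6, 169) = -413*(-30) + (-4*(-1 + 2) - 6)*(-4 + 169) = -1*(-12390) + (-4*1 - 6)*165 = 12390 + (-4 - 6)*165 = 12390 - 10*165 = 12390 - 1650 = 10740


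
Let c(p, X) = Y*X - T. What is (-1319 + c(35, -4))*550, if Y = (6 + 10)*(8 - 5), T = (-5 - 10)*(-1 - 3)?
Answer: -864050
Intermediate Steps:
T = 60 (T = -15*(-4) = 60)
Y = 48 (Y = 16*3 = 48)
c(p, X) = -60 + 48*X (c(p, X) = 48*X - 1*60 = 48*X - 60 = -60 + 48*X)
(-1319 + c(35, -4))*550 = (-1319 + (-60 + 48*(-4)))*550 = (-1319 + (-60 - 192))*550 = (-1319 - 252)*550 = -1571*550 = -864050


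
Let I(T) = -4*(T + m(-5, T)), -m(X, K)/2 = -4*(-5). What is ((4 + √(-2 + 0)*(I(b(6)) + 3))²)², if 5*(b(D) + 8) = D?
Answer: 3267423710404/625 - 27516644832*I*√2/125 ≈ 5.2279e+9 - 3.1132e+8*I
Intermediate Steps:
m(X, K) = -40 (m(X, K) = -(-8)*(-5) = -2*20 = -40)
b(D) = -8 + D/5
I(T) = 160 - 4*T (I(T) = -4*(T - 40) = -4*(-40 + T) = 160 - 4*T)
((4 + √(-2 + 0)*(I(b(6)) + 3))²)² = ((4 + √(-2 + 0)*((160 - 4*(-8 + (⅕)*6)) + 3))²)² = ((4 + √(-2)*((160 - 4*(-8 + 6/5)) + 3))²)² = ((4 + (I*√2)*((160 - 4*(-34/5)) + 3))²)² = ((4 + (I*√2)*((160 + 136/5) + 3))²)² = ((4 + (I*√2)*(936/5 + 3))²)² = ((4 + (I*√2)*(951/5))²)² = ((4 + 951*I*√2/5)²)² = (4 + 951*I*√2/5)⁴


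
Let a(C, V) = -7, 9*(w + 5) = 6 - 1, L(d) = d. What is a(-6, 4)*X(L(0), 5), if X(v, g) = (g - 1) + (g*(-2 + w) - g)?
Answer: 2093/9 ≈ 232.56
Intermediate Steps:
w = -40/9 (w = -5 + (6 - 1)/9 = -5 + (⅑)*5 = -5 + 5/9 = -40/9 ≈ -4.4444)
X(v, g) = -1 - 58*g/9 (X(v, g) = (g - 1) + (g*(-2 - 40/9) - g) = (-1 + g) + (g*(-58/9) - g) = (-1 + g) + (-58*g/9 - g) = (-1 + g) - 67*g/9 = -1 - 58*g/9)
a(-6, 4)*X(L(0), 5) = -7*(-1 - 58/9*5) = -7*(-1 - 290/9) = -7*(-299/9) = 2093/9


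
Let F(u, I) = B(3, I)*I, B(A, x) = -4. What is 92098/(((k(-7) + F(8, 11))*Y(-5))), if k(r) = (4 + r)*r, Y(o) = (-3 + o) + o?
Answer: 92098/299 ≈ 308.02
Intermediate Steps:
F(u, I) = -4*I
Y(o) = -3 + 2*o
k(r) = r*(4 + r)
92098/(((k(-7) + F(8, 11))*Y(-5))) = 92098/(((-7*(4 - 7) - 4*11)*(-3 + 2*(-5)))) = 92098/(((-7*(-3) - 44)*(-3 - 10))) = 92098/(((21 - 44)*(-13))) = 92098/((-23*(-13))) = 92098/299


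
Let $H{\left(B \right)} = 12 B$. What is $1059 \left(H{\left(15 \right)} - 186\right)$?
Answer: $-6354$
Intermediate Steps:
$1059 \left(H{\left(15 \right)} - 186\right) = 1059 \left(12 \cdot 15 - 186\right) = 1059 \left(180 - 186\right) = 1059 \left(-6\right) = -6354$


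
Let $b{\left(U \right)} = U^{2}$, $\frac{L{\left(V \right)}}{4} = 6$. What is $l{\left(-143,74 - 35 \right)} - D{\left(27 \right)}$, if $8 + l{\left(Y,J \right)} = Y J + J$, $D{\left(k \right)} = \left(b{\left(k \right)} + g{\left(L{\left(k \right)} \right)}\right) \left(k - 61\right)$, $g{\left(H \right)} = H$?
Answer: $20056$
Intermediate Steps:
$L{\left(V \right)} = 24$ ($L{\left(V \right)} = 4 \cdot 6 = 24$)
$D{\left(k \right)} = \left(-61 + k\right) \left(24 + k^{2}\right)$ ($D{\left(k \right)} = \left(k^{2} + 24\right) \left(k - 61\right) = \left(24 + k^{2}\right) \left(-61 + k\right) = \left(-61 + k\right) \left(24 + k^{2}\right)$)
$l{\left(Y,J \right)} = -8 + J + J Y$ ($l{\left(Y,J \right)} = -8 + \left(Y J + J\right) = -8 + \left(J Y + J\right) = -8 + \left(J + J Y\right) = -8 + J + J Y$)
$l{\left(-143,74 - 35 \right)} - D{\left(27 \right)} = \left(-8 + \left(74 - 35\right) + \left(74 - 35\right) \left(-143\right)\right) - \left(-1464 + 27^{3} - 61 \cdot 27^{2} + 24 \cdot 27\right) = \left(-8 + \left(74 - 35\right) + \left(74 - 35\right) \left(-143\right)\right) - \left(-1464 + 19683 - 44469 + 648\right) = \left(-8 + 39 + 39 \left(-143\right)\right) - \left(-1464 + 19683 - 44469 + 648\right) = \left(-8 + 39 - 5577\right) - -25602 = -5546 + 25602 = 20056$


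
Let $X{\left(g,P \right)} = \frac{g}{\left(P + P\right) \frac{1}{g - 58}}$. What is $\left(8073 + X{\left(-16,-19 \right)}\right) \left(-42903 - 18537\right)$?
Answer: $- \frac{9387724800}{19} \approx -4.9409 \cdot 10^{8}$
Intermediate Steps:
$X{\left(g,P \right)} = \frac{g \left(-58 + g\right)}{2 P}$ ($X{\left(g,P \right)} = \frac{g}{2 P \frac{1}{-58 + g}} = g \frac{-58 + g}{2 P} = \frac{g \left(-58 + g\right)}{2 P}$)
$\left(8073 + X{\left(-16,-19 \right)}\right) \left(-42903 - 18537\right) = \left(8073 + \frac{1}{2} \left(-16\right) \frac{1}{-19} \left(-58 - 16\right)\right) \left(-42903 - 18537\right) = \left(8073 + \frac{1}{2} \left(-16\right) \left(- \frac{1}{19}\right) \left(-74\right)\right) \left(-61440\right) = \left(8073 - \frac{592}{19}\right) \left(-61440\right) = \frac{152795}{19} \left(-61440\right) = - \frac{9387724800}{19}$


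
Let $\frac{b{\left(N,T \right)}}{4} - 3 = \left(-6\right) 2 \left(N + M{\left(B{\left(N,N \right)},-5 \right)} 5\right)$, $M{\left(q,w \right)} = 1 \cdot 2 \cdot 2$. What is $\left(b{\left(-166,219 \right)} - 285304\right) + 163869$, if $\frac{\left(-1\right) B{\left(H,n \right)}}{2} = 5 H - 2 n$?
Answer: $-114415$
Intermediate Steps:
$B{\left(H,n \right)} = - 10 H + 4 n$ ($B{\left(H,n \right)} = - 2 \left(5 H - 2 n\right) = - 2 \left(- 2 n + 5 H\right) = - 10 H + 4 n$)
$M{\left(q,w \right)} = 4$ ($M{\left(q,w \right)} = 2 \cdot 2 = 4$)
$b{\left(N,T \right)} = -948 - 48 N$ ($b{\left(N,T \right)} = 12 + 4 \left(-6\right) 2 \left(N + 4 \cdot 5\right) = 12 + 4 \left(- 12 \left(N + 20\right)\right) = 12 + 4 \left(- 12 \left(20 + N\right)\right) = 12 + 4 \left(-240 - 12 N\right) = 12 - \left(960 + 48 N\right) = -948 - 48 N$)
$\left(b{\left(-166,219 \right)} - 285304\right) + 163869 = \left(\left(-948 - -7968\right) - 285304\right) + 163869 = \left(\left(-948 + 7968\right) - 285304\right) + 163869 = \left(7020 - 285304\right) + 163869 = -278284 + 163869 = -114415$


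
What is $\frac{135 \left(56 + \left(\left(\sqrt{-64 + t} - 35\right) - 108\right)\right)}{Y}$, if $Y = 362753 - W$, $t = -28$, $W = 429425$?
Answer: $\frac{1305}{7408} - \frac{15 i \sqrt{23}}{3704} \approx 0.17616 - 0.019422 i$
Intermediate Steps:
$Y = -66672$ ($Y = 362753 - 429425 = -66672$)
$\frac{135 \left(56 + \left(\left(\sqrt{-64 + t} - 35\right) - 108\right)\right)}{Y} = \frac{135 \left(56 - \left(143 - \sqrt{-64 - 28}\right)\right)}{-66672} = 135 \left(56 - \left(143 - 2 i \sqrt{23}\right)\right) \left(- \frac{1}{66672}\right) = 135 \left(-87 + 2 i \sqrt{23}\right) \left(- \frac{1}{66672}\right) = \left(-11745 + 270 i \sqrt{23}\right) \left(- \frac{1}{66672}\right) = \frac{1305}{7408} - \frac{15 i \sqrt{23}}{3704}$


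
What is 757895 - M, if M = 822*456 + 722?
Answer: 382341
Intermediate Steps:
M = 375554 (M = 374832 + 722 = 375554)
757895 - M = 757895 - 1*375554 = 757895 - 375554 = 382341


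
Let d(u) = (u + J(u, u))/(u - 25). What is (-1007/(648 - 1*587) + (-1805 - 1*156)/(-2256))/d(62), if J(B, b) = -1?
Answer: -79630327/8394576 ≈ -9.4859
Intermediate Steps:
d(u) = (-1 + u)/(-25 + u) (d(u) = (u - 1)/(u - 25) = (-1 + u)/(-25 + u))
(-1007/(648 - 1*587) + (-1805 - 1*156)/(-2256))/d(62) = (-1007/(648 - 1*587) + (-1805 - 1*156)/(-2256))/(((-1 + 62)/(-25 + 62))) = (-1007/(648 - 587) + (-1805 - 156)*(-1/2256))/((61/37)) = (-1007/61 - 1961*(-1/2256))/(((1/37)*61)) = (-1007*1/61 + 1961/2256)/(61/37) = (-1007/61 + 1961/2256)*(37/61) = -2152171/137616*37/61 = -79630327/8394576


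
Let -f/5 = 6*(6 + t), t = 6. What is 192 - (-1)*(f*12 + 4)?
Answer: -4124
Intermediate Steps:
f = -360 (f = -30*(6 + 6) = -30*12 = -5*72 = -360)
192 - (-1)*(f*12 + 4) = 192 - (-1)*(-360*12 + 4) = 192 - (-1)*(-4320 + 4) = 192 - (-1)*(-4316) = 192 - 1*4316 = 192 - 4316 = -4124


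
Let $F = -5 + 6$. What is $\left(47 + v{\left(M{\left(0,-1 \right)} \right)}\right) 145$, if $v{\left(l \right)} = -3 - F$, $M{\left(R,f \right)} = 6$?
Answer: $6235$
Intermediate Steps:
$F = 1$
$v{\left(l \right)} = -4$ ($v{\left(l \right)} = -3 - 1 = -4$)
$\left(47 + v{\left(M{\left(0,-1 \right)} \right)}\right) 145 = \left(47 - 4\right) 145 = 43 \cdot 145 = 6235$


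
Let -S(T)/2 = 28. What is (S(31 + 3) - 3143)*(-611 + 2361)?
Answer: -5598250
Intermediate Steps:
S(T) = -56 (S(T) = -2*28 = -56)
(S(31 + 3) - 3143)*(-611 + 2361) = (-56 - 3143)*(-611 + 2361) = -3199*1750 = -5598250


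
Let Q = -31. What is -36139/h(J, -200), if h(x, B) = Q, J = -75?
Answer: 36139/31 ≈ 1165.8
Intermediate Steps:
h(x, B) = -31
-36139/h(J, -200) = -36139/(-31) = -36139*(-1/31) = 36139/31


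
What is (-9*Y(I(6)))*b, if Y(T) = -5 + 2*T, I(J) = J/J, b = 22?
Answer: 594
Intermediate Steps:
I(J) = 1
(-9*Y(I(6)))*b = -9*(-5 + 2*1)*22 = -9*(-5 + 2)*22 = -9*(-3)*22 = 27*22 = 594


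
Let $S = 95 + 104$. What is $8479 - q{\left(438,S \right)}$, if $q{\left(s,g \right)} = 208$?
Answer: $8271$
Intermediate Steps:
$S = 199$
$8479 - q{\left(438,S \right)} = 8479 - 208 = 8271$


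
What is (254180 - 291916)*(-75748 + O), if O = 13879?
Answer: 2334688584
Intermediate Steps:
(254180 - 291916)*(-75748 + O) = (254180 - 291916)*(-75748 + 13879) = -37736*(-61869) = 2334688584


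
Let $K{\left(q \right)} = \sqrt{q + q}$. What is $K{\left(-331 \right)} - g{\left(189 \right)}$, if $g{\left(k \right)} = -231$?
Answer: $231 + i \sqrt{662} \approx 231.0 + 25.729 i$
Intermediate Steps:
$K{\left(q \right)} = \sqrt{2} \sqrt{q}$ ($K{\left(q \right)} = \sqrt{2 q} = \sqrt{2} \sqrt{q}$)
$K{\left(-331 \right)} - g{\left(189 \right)} = \sqrt{2} \sqrt{-331} - -231 = \sqrt{2} i \sqrt{331} + 231 = i \sqrt{662} + 231 = 231 + i \sqrt{662}$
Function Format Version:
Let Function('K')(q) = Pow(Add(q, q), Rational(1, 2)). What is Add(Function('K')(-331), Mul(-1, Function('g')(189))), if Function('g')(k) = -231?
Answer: Add(231, Mul(I, Pow(662, Rational(1, 2)))) ≈ Add(231.00, Mul(25.729, I))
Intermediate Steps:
Function('K')(q) = Mul(Pow(2, Rational(1, 2)), Pow(q, Rational(1, 2))) (Function('K')(q) = Pow(Mul(2, q), Rational(1, 2)) = Mul(Pow(2, Rational(1, 2)), Pow(q, Rational(1, 2))))
Add(Function('K')(-331), Mul(-1, Function('g')(189))) = Add(Mul(Pow(2, Rational(1, 2)), Pow(-331, Rational(1, 2))), Mul(-1, -231)) = Add(Mul(Pow(2, Rational(1, 2)), Mul(I, Pow(331, Rational(1, 2)))), 231) = Add(Mul(I, Pow(662, Rational(1, 2))), 231) = Add(231, Mul(I, Pow(662, Rational(1, 2))))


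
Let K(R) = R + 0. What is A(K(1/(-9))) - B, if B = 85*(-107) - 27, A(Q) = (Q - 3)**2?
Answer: 739666/81 ≈ 9131.7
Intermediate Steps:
K(R) = R
A(Q) = (-3 + Q)**2
B = -9122 (B = -9095 - 27 = -9122)
A(K(1/(-9))) - B = (-3 + 1/(-9))**2 - 1*(-9122) = (-3 - 1/9)**2 + 9122 = (-28/9)**2 + 9122 = 784/81 + 9122 = 739666/81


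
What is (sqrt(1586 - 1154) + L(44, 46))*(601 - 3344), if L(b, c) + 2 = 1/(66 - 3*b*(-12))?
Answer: 9049157/1650 - 32916*sqrt(3) ≈ -51528.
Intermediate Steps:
L(b, c) = -2 + 1/(66 + 36*b) (L(b, c) = -2 + 1/(66 - 3*b*(-12)) = -2 + 1/(66 + 36*b))
(sqrt(1586 - 1154) + L(44, 46))*(601 - 3344) = (sqrt(1586 - 1154) + (-131 - 72*44)/(6*(11 + 6*44)))*(601 - 3344) = (sqrt(432) + (-131 - 3168)/(6*(11 + 264)))*(-2743) = (12*sqrt(3) + (1/6)*(-3299)/275)*(-2743) = (12*sqrt(3) + (1/6)*(1/275)*(-3299))*(-2743) = (12*sqrt(3) - 3299/1650)*(-2743) = (-3299/1650 + 12*sqrt(3))*(-2743) = 9049157/1650 - 32916*sqrt(3)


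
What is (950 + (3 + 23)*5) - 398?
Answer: 682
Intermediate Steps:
(950 + (3 + 23)*5) - 398 = (950 + 26*5) - 398 = (950 + 130) - 398 = 1080 - 398 = 682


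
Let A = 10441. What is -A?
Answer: -10441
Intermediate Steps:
-A = -1*10441 = -10441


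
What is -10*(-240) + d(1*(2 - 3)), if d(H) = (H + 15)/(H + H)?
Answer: 2393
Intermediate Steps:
d(H) = (15 + H)/(2*H) (d(H) = (15 + H)/((2*H)) = (15 + H)*(1/(2*H)) = (15 + H)/(2*H))
-10*(-240) + d(1*(2 - 3)) = -10*(-240) + (15 + 1*(2 - 3))/(2*((1*(2 - 3)))) = 2400 + (15 + 1*(-1))/(2*((1*(-1)))) = 2400 + (½)*(15 - 1)/(-1) = 2400 + (½)*(-1)*14 = 2400 - 7 = 2393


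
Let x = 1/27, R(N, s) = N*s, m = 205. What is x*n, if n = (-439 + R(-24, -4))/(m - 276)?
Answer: 343/1917 ≈ 0.17893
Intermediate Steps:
x = 1/27 ≈ 0.037037
n = 343/71 (n = (-439 - 24*(-4))/(205 - 276) = (-439 + 96)/(-71) = -343*(-1/71) = 343/71 ≈ 4.8310)
x*n = (1/27)*(343/71) = 343/1917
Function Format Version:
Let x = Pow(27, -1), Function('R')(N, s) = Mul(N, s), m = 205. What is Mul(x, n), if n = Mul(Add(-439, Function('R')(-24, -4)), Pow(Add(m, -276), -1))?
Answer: Rational(343, 1917) ≈ 0.17893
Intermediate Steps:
x = Rational(1, 27) ≈ 0.037037
n = Rational(343, 71) (n = Mul(Add(-439, Mul(-24, -4)), Pow(Add(205, -276), -1)) = Mul(Add(-439, 96), Pow(-71, -1)) = Mul(-343, Rational(-1, 71)) = Rational(343, 71) ≈ 4.8310)
Mul(x, n) = Mul(Rational(1, 27), Rational(343, 71)) = Rational(343, 1917)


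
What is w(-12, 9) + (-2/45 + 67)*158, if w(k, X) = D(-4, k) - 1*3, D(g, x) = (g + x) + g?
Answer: 475019/45 ≈ 10556.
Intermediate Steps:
D(g, x) = x + 2*g
w(k, X) = -11 + k (w(k, X) = (k + 2*(-4)) - 1*3 = (k - 8) - 3 = (-8 + k) - 3 = -11 + k)
w(-12, 9) + (-2/45 + 67)*158 = (-11 - 12) + (-2/45 + 67)*158 = -23 + (-2*1/45 + 67)*158 = -23 + (-2/45 + 67)*158 = -23 + (3013/45)*158 = -23 + 476054/45 = 475019/45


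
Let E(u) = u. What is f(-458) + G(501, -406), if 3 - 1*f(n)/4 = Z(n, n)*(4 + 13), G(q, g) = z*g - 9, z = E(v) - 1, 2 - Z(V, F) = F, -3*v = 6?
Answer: -30059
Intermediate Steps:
v = -2 (v = -⅓*6 = -2)
Z(V, F) = 2 - F
z = -3 (z = -2 - 1 = -3)
G(q, g) = -9 - 3*g (G(q, g) = -3*g - 9 = -9 - 3*g)
f(n) = -124 + 68*n (f(n) = 12 - 4*(2 - n)*(4 + 13) = 12 - 4*(2 - n)*17 = 12 - 4*(34 - 17*n) = 12 + (-136 + 68*n) = -124 + 68*n)
f(-458) + G(501, -406) = (-124 + 68*(-458)) + (-9 - 3*(-406)) = (-124 - 31144) + (-9 + 1218) = -31268 + 1209 = -30059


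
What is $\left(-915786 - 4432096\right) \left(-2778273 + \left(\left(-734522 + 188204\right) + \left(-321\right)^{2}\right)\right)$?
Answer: $17228469257100$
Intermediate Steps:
$\left(-915786 - 4432096\right) \left(-2778273 + \left(\left(-734522 + 188204\right) + \left(-321\right)^{2}\right)\right) = - 5347882 \left(-2778273 + \left(-546318 + 103041\right)\right) = - 5347882 \left(-2778273 - 443277\right) = \left(-5347882\right) \left(-3221550\right) = 17228469257100$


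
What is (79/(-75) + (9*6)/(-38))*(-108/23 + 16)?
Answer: -183352/6555 ≈ -27.971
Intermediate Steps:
(79/(-75) + (9*6)/(-38))*(-108/23 + 16) = (79*(-1/75) + 54*(-1/38))*(-108*1/23 + 16) = (-79/75 - 27/19)*(-108/23 + 16) = -3526/1425*260/23 = -183352/6555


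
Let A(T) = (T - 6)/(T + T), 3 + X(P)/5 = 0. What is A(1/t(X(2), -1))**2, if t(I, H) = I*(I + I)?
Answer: 7284601/4 ≈ 1.8212e+6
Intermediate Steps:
X(P) = -15 (X(P) = -15 + 5*0 = -15 + 0 = -15)
t(I, H) = 2*I**2 (t(I, H) = I*(2*I) = 2*I**2)
A(T) = (-6 + T)/(2*T) (A(T) = (-6 + T)/((2*T)) = (-6 + T)*(1/(2*T)) = (-6 + T)/(2*T))
A(1/t(X(2), -1))**2 = ((-6 + 1/(2*(-15)**2))/(2*(1/(2*(-15)**2))))**2 = ((-6 + 1/(2*225))/(2*(1/(2*225))))**2 = ((-6 + 1/450)/(2*(1/450)))**2 = ((1/2)*450*(-2699/450))**2 = (-2699/2)**2 = 7284601/4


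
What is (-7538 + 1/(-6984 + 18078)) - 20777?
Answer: -314126609/11094 ≈ -28315.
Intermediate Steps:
(-7538 + 1/(-6984 + 18078)) - 20777 = (-7538 + 1/11094) - 20777 = -83626571/11094 - 20777 = -314126609/11094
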